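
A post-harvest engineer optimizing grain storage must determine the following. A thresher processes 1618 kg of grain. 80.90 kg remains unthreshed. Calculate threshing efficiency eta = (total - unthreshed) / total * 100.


eta = (total - unthreshed) / total * 100
    = (1618 - 80.90) / 1618 * 100
    = 1537.10 / 1618 * 100
    = 95%


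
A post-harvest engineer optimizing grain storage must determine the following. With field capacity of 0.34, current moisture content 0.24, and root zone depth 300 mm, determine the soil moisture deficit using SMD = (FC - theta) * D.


SMD = (FC - theta) * D
    = (0.34 - 0.24) * 300
    = 0.100 * 300
    = 30 mm


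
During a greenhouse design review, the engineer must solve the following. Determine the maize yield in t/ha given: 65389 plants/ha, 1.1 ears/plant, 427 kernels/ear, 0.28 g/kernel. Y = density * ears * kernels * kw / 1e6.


Y = density * ears * kernels * kw
  = 65389 * 1.1 * 427 * 0.28 g/ha
  = 8599699.72 g/ha
  = 8599.70 kg/ha = 8.60 t/ha


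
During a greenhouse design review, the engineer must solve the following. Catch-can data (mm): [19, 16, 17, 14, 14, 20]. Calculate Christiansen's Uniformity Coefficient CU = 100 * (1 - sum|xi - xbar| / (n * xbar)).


xbar = 100 / 6 = 16.667
sum|xi - xbar| = 12
CU = 100 * (1 - 12 / (6 * 16.667))
   = 100 * (1 - 0.1200)
   = 88%


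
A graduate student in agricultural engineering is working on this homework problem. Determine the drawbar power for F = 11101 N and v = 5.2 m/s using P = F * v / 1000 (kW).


P = F * v / 1000
  = 11101 * 5.2 / 1000
  = 57725.20 / 1000
  = 57.73 kW


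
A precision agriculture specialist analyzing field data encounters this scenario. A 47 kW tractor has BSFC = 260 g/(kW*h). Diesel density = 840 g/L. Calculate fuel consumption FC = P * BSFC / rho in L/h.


FC = P * BSFC / rho_fuel
   = 47 * 260 / 840
   = 12220 / 840
   = 14.55 L/h


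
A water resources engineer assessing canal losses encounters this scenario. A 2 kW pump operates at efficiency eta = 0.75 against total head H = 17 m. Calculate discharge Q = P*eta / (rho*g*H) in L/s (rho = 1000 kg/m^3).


Q = (P * 1000 * eta) / (rho * g * H)
  = (2 * 1000 * 0.75) / (1000 * 9.81 * 17)
  = 1500 / 166770
  = 0.00899 m^3/s = 8.99 L/s


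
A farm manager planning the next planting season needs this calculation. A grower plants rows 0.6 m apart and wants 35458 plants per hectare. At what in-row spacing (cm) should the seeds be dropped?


spacing = 10000 / (row_sp * density)
        = 10000 / (0.6 * 35458)
        = 10000 / 21274.80
        = 0.47004 m = 47.00 cm


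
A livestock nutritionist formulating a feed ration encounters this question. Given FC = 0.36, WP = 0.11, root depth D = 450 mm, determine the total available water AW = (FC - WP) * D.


AW = (FC - WP) * D
   = (0.36 - 0.11) * 450
   = 0.25 * 450
   = 112.50 mm


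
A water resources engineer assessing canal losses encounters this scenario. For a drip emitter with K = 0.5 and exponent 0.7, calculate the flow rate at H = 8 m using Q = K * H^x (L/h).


Q = K * H^x
  = 0.5 * 8^0.7
  = 0.5 * 4.2871
  = 2.14 L/h


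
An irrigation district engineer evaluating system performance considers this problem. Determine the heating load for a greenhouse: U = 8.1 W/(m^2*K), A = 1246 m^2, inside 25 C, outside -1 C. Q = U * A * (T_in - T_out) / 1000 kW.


dT = 25 - (-1) = 26 K
Q = U * A * dT
  = 8.1 * 1246 * 26
  = 262407.60 W = 262.41 kW


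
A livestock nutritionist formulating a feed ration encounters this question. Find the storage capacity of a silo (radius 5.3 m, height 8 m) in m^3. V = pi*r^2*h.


V = pi * r^2 * h
  = pi * 5.3^2 * 8
  = pi * 28.09 * 8
  = 705.98 m^3


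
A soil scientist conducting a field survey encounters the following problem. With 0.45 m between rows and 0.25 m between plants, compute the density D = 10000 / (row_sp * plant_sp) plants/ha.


D = 10000 / (row_sp * plant_sp)
  = 10000 / (0.45 * 0.25)
  = 10000 / 0.1125
  = 88888.89 plants/ha


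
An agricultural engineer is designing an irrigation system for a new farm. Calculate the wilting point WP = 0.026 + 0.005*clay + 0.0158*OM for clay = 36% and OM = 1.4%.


WP = 0.026 + 0.005*36 + 0.0158*1.4
   = 0.026 + 0.1800 + 0.0221
   = 0.2281


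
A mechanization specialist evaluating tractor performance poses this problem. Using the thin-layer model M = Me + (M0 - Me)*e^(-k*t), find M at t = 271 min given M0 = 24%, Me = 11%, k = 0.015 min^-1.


M = Me + (M0 - Me) * e^(-k*t)
  = 11 + (24 - 11) * e^(-0.015*271)
  = 11 + 13 * e^(-4.065)
  = 11 + 13 * 0.01716
  = 11 + 0.2231
  = 11.22%


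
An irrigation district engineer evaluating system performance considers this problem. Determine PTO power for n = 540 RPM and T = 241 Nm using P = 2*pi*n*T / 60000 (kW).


P = 2*pi*n*T / 60000
  = 2*pi * 540 * 241 / 60000
  = 817693.74 / 60000
  = 13.63 kW


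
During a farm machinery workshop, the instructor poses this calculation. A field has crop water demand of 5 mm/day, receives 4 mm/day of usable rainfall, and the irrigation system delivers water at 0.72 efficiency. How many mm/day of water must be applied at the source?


IWR = (ETc - Pe) / Ea
    = (5 - 4) / 0.72
    = 1 / 0.72
    = 1.39 mm/day


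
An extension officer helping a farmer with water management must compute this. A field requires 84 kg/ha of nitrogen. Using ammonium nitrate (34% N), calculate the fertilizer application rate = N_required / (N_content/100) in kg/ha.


Rate = N_required / (N_content / 100)
     = 84 / (34 / 100)
     = 84 / 0.34
     = 247.06 kg/ha


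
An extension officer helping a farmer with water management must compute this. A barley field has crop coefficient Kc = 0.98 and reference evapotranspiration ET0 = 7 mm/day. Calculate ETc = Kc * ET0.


ETc = Kc * ET0
    = 0.98 * 7
    = 6.86 mm/day


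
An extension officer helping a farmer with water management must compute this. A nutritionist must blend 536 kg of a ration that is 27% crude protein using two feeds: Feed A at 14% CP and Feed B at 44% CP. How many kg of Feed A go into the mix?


parts_A = CP_b - target = 44 - 27 = 17
parts_B = target - CP_a = 27 - 14 = 13
total_parts = 17 + 13 = 30
Feed A = 536 * 17 / 30 = 303.73 kg
Feed B = 536 * 13 / 30 = 232.27 kg

303.73 kg


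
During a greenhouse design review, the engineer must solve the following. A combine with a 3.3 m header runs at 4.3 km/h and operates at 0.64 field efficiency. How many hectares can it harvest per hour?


C = w * v * eta_f / 10
  = 3.3 * 4.3 * 0.64 / 10
  = 9.08 / 10
  = 0.91 ha/h


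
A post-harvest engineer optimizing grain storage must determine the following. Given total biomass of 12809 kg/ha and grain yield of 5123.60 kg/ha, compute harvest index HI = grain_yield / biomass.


HI = grain_yield / biomass
   = 5123.60 / 12809
   = 0.40


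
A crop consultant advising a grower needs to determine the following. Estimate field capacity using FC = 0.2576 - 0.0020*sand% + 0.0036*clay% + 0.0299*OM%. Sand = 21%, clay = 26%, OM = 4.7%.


FC = 0.2576 - 0.0020*21 + 0.0036*26 + 0.0299*4.7
   = 0.2576 - 0.0420 + 0.0936 + 0.1405
   = 0.4497


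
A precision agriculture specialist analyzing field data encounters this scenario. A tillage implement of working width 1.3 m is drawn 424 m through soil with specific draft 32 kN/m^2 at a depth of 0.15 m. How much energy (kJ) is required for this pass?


E = k * d * w * L
  = 32 * 0.15 * 1.3 * 424
  = 2645.76 kJ


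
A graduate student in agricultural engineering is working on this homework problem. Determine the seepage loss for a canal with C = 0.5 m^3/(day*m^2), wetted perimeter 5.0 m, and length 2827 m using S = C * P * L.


S = C * P * L
  = 0.5 * 5.0 * 2827
  = 7067.50 m^3/day


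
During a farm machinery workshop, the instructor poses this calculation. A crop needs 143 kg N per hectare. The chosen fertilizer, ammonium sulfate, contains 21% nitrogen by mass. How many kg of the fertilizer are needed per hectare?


Rate = N_required / (N_content / 100)
     = 143 / (21 / 100)
     = 143 / 0.21
     = 680.95 kg/ha


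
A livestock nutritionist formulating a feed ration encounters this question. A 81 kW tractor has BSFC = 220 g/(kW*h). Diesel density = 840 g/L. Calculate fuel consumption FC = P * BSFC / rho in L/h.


FC = P * BSFC / rho_fuel
   = 81 * 220 / 840
   = 17820 / 840
   = 21.21 L/h


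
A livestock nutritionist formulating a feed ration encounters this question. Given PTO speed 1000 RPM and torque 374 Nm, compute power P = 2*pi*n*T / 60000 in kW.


P = 2*pi*n*T / 60000
  = 2*pi * 1000 * 374 / 60000
  = 2349911.30 / 60000
  = 39.17 kW


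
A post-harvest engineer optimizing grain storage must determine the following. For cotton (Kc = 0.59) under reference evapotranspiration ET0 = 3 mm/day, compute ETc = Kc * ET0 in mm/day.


ETc = Kc * ET0
    = 0.59 * 3
    = 1.77 mm/day


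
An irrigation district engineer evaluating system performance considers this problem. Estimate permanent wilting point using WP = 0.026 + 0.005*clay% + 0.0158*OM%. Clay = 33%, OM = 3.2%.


WP = 0.026 + 0.005*33 + 0.0158*3.2
   = 0.026 + 0.1650 + 0.0506
   = 0.2416


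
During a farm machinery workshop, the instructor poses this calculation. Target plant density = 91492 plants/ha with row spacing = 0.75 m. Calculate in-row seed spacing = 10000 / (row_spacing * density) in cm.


spacing = 10000 / (row_sp * density)
        = 10000 / (0.75 * 91492)
        = 10000 / 68619
        = 0.14573 m = 14.57 cm


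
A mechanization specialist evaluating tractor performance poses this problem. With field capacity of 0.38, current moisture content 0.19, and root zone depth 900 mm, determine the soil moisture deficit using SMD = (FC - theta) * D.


SMD = (FC - theta) * D
    = (0.38 - 0.19) * 900
    = 0.190 * 900
    = 171 mm


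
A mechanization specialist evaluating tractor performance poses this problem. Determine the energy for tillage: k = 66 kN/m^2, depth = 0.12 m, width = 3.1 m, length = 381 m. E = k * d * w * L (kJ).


E = k * d * w * L
  = 66 * 0.12 * 3.1 * 381
  = 9354.31 kJ


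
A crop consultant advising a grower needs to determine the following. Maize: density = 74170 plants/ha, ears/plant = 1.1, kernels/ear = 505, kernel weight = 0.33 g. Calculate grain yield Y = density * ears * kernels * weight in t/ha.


Y = density * ears * kernels * kw
  = 74170 * 1.1 * 505 * 0.33 g/ha
  = 13596473.55 g/ha
  = 13596.47 kg/ha = 13.60 t/ha


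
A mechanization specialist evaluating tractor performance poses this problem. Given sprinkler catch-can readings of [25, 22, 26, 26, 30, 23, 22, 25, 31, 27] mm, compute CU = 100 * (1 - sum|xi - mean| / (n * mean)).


xbar = 257 / 10 = 25.700
sum|xi - xbar| = 23
CU = 100 * (1 - 23 / (10 * 25.700))
   = 100 * (1 - 0.0895)
   = 91.05%


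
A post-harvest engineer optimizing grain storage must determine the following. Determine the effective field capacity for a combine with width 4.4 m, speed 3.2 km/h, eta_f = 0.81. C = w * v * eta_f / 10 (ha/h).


C = w * v * eta_f / 10
  = 4.4 * 3.2 * 0.81 / 10
  = 11.40 / 10
  = 1.14 ha/h


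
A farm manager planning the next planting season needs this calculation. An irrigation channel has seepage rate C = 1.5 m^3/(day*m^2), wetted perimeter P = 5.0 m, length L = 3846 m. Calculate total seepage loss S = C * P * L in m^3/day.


S = C * P * L
  = 1.5 * 5.0 * 3846
  = 28845 m^3/day


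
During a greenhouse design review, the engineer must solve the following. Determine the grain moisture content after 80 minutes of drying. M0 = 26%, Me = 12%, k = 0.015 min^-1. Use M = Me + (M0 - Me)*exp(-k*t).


M = Me + (M0 - Me) * e^(-k*t)
  = 12 + (26 - 12) * e^(-0.015*80)
  = 12 + 14 * e^(-1.200)
  = 12 + 14 * 0.30119
  = 12 + 4.2167
  = 16.22%


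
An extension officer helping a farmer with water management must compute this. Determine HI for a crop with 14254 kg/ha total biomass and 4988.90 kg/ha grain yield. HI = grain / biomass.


HI = grain_yield / biomass
   = 4988.90 / 14254
   = 0.35


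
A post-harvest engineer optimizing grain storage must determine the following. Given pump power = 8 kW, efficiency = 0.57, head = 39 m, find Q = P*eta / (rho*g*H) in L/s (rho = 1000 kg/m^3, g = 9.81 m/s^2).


Q = (P * 1000 * eta) / (rho * g * H)
  = (8 * 1000 * 0.57) / (1000 * 9.81 * 39)
  = 4560 / 382590
  = 0.01192 m^3/s = 11.92 L/s


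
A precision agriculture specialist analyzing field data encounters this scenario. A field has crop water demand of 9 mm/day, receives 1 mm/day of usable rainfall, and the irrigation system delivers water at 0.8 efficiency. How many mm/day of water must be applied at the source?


IWR = (ETc - Pe) / Ea
    = (9 - 1) / 0.8
    = 8 / 0.8
    = 10 mm/day


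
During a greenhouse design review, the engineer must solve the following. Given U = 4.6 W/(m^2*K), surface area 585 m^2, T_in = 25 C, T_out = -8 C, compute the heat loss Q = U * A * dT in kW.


dT = 25 - (-8) = 33 K
Q = U * A * dT
  = 4.6 * 585 * 33
  = 88803 W = 88.80 kW


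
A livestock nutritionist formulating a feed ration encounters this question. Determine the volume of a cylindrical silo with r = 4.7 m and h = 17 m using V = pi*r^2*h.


V = pi * r^2 * h
  = pi * 4.7^2 * 17
  = pi * 22.09 * 17
  = 1179.76 m^3


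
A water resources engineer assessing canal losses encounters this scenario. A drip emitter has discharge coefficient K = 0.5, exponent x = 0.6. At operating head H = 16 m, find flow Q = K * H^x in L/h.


Q = K * H^x
  = 0.5 * 16^0.6
  = 0.5 * 5.2780
  = 2.64 L/h


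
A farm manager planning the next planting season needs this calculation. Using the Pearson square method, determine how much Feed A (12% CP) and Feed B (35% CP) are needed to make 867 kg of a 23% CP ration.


parts_A = CP_b - target = 35 - 23 = 12
parts_B = target - CP_a = 23 - 12 = 11
total_parts = 12 + 11 = 23
Feed A = 867 * 12 / 23 = 452.35 kg
Feed B = 867 * 11 / 23 = 414.65 kg

452.35 kg


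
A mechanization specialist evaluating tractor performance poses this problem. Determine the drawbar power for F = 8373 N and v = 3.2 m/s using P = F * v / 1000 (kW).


P = F * v / 1000
  = 8373 * 3.2 / 1000
  = 26793.60 / 1000
  = 26.79 kW


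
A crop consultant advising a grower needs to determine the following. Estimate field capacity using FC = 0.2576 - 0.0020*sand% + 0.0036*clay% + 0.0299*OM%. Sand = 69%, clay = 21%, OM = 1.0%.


FC = 0.2576 - 0.0020*69 + 0.0036*21 + 0.0299*1.0
   = 0.2576 - 0.1380 + 0.0756 + 0.0299
   = 0.2251


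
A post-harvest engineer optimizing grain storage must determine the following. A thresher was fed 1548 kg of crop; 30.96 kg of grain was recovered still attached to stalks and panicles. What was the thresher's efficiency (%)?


eta = (total - unthreshed) / total * 100
    = (1548 - 30.96) / 1548 * 100
    = 1517.04 / 1548 * 100
    = 98%


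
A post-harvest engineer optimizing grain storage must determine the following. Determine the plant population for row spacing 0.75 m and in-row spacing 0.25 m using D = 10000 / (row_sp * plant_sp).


D = 10000 / (row_sp * plant_sp)
  = 10000 / (0.75 * 0.25)
  = 10000 / 0.1875
  = 53333.33 plants/ha


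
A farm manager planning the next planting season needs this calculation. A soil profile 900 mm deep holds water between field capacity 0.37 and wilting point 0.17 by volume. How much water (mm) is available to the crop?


AW = (FC - WP) * D
   = (0.37 - 0.17) * 900
   = 0.20 * 900
   = 180 mm


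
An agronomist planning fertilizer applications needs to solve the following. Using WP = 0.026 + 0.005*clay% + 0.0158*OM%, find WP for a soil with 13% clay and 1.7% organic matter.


WP = 0.026 + 0.005*13 + 0.0158*1.7
   = 0.026 + 0.0650 + 0.0269
   = 0.1179


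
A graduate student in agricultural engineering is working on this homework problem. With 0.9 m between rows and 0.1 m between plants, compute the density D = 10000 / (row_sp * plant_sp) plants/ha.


D = 10000 / (row_sp * plant_sp)
  = 10000 / (0.9 * 0.1)
  = 10000 / 0.0900
  = 111111.11 plants/ha


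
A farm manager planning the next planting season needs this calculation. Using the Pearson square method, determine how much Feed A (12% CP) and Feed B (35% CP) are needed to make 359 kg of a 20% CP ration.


parts_A = CP_b - target = 35 - 20 = 15
parts_B = target - CP_a = 20 - 12 = 8
total_parts = 15 + 8 = 23
Feed A = 359 * 15 / 23 = 234.13 kg
Feed B = 359 * 8 / 23 = 124.87 kg

234.13 kg


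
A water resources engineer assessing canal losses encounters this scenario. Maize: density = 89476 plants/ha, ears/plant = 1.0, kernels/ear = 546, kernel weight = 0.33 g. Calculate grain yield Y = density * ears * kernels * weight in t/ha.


Y = density * ears * kernels * kw
  = 89476 * 1.0 * 546 * 0.33 g/ha
  = 16121785.68 g/ha
  = 16121.79 kg/ha = 16.12 t/ha


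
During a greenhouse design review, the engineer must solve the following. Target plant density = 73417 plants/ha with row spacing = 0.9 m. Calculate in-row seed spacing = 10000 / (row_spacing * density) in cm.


spacing = 10000 / (row_sp * density)
        = 10000 / (0.9 * 73417)
        = 10000 / 66075.30
        = 0.15134 m = 15.13 cm


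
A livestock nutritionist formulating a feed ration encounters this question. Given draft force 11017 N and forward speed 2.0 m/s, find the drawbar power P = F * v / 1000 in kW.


P = F * v / 1000
  = 11017 * 2.0 / 1000
  = 22034 / 1000
  = 22.03 kW


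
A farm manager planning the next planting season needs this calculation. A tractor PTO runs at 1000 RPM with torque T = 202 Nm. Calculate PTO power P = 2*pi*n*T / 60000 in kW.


P = 2*pi*n*T / 60000
  = 2*pi * 1000 * 202 / 60000
  = 1269203.43 / 60000
  = 21.15 kW


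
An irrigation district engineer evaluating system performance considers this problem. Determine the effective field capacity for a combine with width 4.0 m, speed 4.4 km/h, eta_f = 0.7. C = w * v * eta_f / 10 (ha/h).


C = w * v * eta_f / 10
  = 4.0 * 4.4 * 0.7 / 10
  = 12.32 / 10
  = 1.23 ha/h


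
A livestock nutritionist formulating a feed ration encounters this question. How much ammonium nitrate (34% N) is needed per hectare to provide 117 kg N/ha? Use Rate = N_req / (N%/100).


Rate = N_required / (N_content / 100)
     = 117 / (34 / 100)
     = 117 / 0.34
     = 344.12 kg/ha


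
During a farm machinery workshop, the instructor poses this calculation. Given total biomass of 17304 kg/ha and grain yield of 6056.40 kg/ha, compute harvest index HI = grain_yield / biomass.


HI = grain_yield / biomass
   = 6056.40 / 17304
   = 0.35


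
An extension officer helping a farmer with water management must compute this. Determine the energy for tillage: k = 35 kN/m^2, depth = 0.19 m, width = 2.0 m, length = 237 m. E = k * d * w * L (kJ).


E = k * d * w * L
  = 35 * 0.19 * 2.0 * 237
  = 3152.10 kJ


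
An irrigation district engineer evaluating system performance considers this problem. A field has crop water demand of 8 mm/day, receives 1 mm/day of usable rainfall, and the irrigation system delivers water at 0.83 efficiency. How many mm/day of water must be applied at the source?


IWR = (ETc - Pe) / Ea
    = (8 - 1) / 0.83
    = 7 / 0.83
    = 8.43 mm/day


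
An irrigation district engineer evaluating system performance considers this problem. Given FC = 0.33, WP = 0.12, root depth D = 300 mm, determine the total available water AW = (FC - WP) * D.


AW = (FC - WP) * D
   = (0.33 - 0.12) * 300
   = 0.21 * 300
   = 63 mm


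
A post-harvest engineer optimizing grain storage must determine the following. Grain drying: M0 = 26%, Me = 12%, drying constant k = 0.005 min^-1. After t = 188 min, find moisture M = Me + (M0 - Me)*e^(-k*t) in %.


M = Me + (M0 - Me) * e^(-k*t)
  = 12 + (26 - 12) * e^(-0.005*188)
  = 12 + 14 * e^(-0.940)
  = 12 + 14 * 0.39063
  = 12 + 5.4688
  = 17.47%


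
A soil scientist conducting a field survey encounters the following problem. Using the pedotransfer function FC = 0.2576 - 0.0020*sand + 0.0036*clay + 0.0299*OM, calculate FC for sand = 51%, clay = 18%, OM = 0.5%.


FC = 0.2576 - 0.0020*51 + 0.0036*18 + 0.0299*0.5
   = 0.2576 - 0.1020 + 0.0648 + 0.0150
   = 0.2354


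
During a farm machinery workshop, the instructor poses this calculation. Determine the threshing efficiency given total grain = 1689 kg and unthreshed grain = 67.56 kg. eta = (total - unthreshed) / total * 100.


eta = (total - unthreshed) / total * 100
    = (1689 - 67.56) / 1689 * 100
    = 1621.44 / 1689 * 100
    = 96%


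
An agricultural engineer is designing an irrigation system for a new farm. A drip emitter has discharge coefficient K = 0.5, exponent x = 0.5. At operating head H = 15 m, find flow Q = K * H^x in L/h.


Q = K * H^x
  = 0.5 * 15^0.5
  = 0.5 * 3.8730
  = 1.94 L/h


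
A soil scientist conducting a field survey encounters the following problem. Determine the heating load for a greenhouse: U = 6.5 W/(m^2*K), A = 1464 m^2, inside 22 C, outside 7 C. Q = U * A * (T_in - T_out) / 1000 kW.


dT = 22 - (7) = 15 K
Q = U * A * dT
  = 6.5 * 1464 * 15
  = 142740 W = 142.74 kW


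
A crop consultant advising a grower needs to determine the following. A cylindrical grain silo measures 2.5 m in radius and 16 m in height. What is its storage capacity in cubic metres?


V = pi * r^2 * h
  = pi * 2.5^2 * 16
  = pi * 6.25 * 16
  = 314.16 m^3


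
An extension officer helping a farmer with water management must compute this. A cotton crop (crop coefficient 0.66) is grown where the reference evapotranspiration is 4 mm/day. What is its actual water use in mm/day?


ETc = Kc * ET0
    = 0.66 * 4
    = 2.64 mm/day


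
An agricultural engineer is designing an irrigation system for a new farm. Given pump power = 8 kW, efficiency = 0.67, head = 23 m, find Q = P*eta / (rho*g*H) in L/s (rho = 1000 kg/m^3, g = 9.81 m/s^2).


Q = (P * 1000 * eta) / (rho * g * H)
  = (8 * 1000 * 0.67) / (1000 * 9.81 * 23)
  = 5360 / 225630
  = 0.02376 m^3/s = 23.76 L/s


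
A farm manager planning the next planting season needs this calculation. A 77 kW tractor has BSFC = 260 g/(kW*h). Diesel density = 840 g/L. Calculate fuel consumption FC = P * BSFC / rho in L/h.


FC = P * BSFC / rho_fuel
   = 77 * 260 / 840
   = 20020 / 840
   = 23.83 L/h


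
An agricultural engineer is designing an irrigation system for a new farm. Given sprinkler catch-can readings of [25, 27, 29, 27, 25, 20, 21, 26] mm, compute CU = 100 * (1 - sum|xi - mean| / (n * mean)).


xbar = 200 / 8 = 25
sum|xi - xbar| = 18
CU = 100 * (1 - 18 / (8 * 25))
   = 100 * (1 - 0.0900)
   = 91%


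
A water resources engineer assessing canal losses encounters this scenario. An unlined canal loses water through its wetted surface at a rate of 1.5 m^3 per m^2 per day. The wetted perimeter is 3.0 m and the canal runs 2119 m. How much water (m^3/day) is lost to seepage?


S = C * P * L
  = 1.5 * 3.0 * 2119
  = 9535.50 m^3/day


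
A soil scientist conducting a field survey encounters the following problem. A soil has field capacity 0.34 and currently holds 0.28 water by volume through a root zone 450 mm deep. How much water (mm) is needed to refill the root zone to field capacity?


SMD = (FC - theta) * D
    = (0.34 - 0.28) * 450
    = 0.060 * 450
    = 27 mm


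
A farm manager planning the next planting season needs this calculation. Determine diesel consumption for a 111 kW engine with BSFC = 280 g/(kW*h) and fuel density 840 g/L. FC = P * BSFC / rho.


FC = P * BSFC / rho_fuel
   = 111 * 280 / 840
   = 31080 / 840
   = 37 L/h


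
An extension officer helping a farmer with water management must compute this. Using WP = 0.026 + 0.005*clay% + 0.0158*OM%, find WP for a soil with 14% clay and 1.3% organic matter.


WP = 0.026 + 0.005*14 + 0.0158*1.3
   = 0.026 + 0.0700 + 0.0205
   = 0.1165


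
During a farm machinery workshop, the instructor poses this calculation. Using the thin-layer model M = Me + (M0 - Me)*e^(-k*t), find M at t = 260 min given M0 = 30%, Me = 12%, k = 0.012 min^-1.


M = Me + (M0 - Me) * e^(-k*t)
  = 12 + (30 - 12) * e^(-0.012*260)
  = 12 + 18 * e^(-3.120)
  = 12 + 18 * 0.04416
  = 12 + 0.7948
  = 12.79%


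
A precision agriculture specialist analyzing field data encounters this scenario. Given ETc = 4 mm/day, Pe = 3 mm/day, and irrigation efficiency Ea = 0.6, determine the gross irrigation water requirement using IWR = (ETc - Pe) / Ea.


IWR = (ETc - Pe) / Ea
    = (4 - 3) / 0.6
    = 1 / 0.6
    = 1.67 mm/day


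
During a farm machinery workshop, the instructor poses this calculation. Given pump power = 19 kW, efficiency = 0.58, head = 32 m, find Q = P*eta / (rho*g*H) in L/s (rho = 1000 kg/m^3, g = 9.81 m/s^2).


Q = (P * 1000 * eta) / (rho * g * H)
  = (19 * 1000 * 0.58) / (1000 * 9.81 * 32)
  = 11020 / 313920
  = 0.03510 m^3/s = 35.10 L/s


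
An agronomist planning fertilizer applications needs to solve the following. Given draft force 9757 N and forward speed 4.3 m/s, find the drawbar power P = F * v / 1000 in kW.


P = F * v / 1000
  = 9757 * 4.3 / 1000
  = 41955.10 / 1000
  = 41.96 kW


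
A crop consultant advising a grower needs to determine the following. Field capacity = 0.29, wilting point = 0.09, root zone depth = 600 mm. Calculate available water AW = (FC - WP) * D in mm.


AW = (FC - WP) * D
   = (0.29 - 0.09) * 600
   = 0.20 * 600
   = 120 mm


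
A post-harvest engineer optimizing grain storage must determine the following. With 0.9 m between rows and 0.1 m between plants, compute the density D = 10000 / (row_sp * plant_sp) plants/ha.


D = 10000 / (row_sp * plant_sp)
  = 10000 / (0.9 * 0.1)
  = 10000 / 0.0900
  = 111111.11 plants/ha


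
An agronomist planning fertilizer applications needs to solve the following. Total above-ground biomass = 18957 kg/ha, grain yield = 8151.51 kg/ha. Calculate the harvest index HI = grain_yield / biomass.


HI = grain_yield / biomass
   = 8151.51 / 18957
   = 0.43


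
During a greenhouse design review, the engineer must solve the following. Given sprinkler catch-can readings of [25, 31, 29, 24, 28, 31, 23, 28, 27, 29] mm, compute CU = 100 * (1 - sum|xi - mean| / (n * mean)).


xbar = 275 / 10 = 27.500
sum|xi - xbar| = 22
CU = 100 * (1 - 22 / (10 * 27.500))
   = 100 * (1 - 0.0800)
   = 92%


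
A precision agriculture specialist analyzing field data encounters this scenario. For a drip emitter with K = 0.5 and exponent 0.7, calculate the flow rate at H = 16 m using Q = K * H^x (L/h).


Q = K * H^x
  = 0.5 * 16^0.7
  = 0.5 * 6.9644
  = 3.48 L/h


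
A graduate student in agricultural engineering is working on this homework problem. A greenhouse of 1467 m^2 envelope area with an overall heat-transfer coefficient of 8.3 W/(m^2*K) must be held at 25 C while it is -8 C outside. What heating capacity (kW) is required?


dT = 25 - (-8) = 33 K
Q = U * A * dT
  = 8.3 * 1467 * 33
  = 401811.30 W = 401.81 kW


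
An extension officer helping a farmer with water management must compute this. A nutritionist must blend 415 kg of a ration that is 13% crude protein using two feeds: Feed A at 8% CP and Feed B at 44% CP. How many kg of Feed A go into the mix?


parts_A = CP_b - target = 44 - 13 = 31
parts_B = target - CP_a = 13 - 8 = 5
total_parts = 31 + 5 = 36
Feed A = 415 * 31 / 36 = 357.36 kg
Feed B = 415 * 5 / 36 = 57.64 kg

357.36 kg


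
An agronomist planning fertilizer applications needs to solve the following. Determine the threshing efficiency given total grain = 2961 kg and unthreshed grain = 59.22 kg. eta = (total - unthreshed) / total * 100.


eta = (total - unthreshed) / total * 100
    = (2961 - 59.22) / 2961 * 100
    = 2901.78 / 2961 * 100
    = 98%


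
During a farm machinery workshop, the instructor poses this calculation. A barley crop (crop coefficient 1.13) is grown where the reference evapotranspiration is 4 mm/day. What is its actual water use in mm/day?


ETc = Kc * ET0
    = 1.13 * 4
    = 4.52 mm/day


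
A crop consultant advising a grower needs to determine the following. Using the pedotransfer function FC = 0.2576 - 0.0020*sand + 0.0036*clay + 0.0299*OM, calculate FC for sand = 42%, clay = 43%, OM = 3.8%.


FC = 0.2576 - 0.0020*42 + 0.0036*43 + 0.0299*3.8
   = 0.2576 - 0.0840 + 0.1548 + 0.1136
   = 0.4420


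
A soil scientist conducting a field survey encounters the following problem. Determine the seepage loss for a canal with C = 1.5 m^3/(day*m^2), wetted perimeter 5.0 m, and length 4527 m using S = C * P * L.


S = C * P * L
  = 1.5 * 5.0 * 4527
  = 33952.50 m^3/day


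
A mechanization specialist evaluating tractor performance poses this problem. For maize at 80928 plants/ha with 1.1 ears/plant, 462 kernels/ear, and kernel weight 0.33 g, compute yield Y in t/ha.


Y = density * ears * kernels * kw
  = 80928 * 1.1 * 462 * 0.33 g/ha
  = 13572111.17 g/ha
  = 13572.11 kg/ha = 13.57 t/ha


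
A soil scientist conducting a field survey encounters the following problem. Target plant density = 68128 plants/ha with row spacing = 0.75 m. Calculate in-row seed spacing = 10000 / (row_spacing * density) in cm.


spacing = 10000 / (row_sp * density)
        = 10000 / (0.75 * 68128)
        = 10000 / 51096
        = 0.19571 m = 19.57 cm


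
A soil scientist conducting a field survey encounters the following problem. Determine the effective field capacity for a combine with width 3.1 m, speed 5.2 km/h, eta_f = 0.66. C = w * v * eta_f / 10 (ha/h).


C = w * v * eta_f / 10
  = 3.1 * 5.2 * 0.66 / 10
  = 10.64 / 10
  = 1.06 ha/h


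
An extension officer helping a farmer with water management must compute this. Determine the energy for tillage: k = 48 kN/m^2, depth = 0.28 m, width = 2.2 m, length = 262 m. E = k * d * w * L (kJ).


E = k * d * w * L
  = 48 * 0.28 * 2.2 * 262
  = 7746.82 kJ


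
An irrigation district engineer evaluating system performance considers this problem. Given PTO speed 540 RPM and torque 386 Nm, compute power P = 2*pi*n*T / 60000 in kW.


P = 2*pi*n*T / 60000
  = 2*pi * 540 * 386 / 60000
  = 1309667.15 / 60000
  = 21.83 kW


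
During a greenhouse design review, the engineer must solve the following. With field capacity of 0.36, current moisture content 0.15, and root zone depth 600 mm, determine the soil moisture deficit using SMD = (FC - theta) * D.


SMD = (FC - theta) * D
    = (0.36 - 0.15) * 600
    = 0.210 * 600
    = 126 mm


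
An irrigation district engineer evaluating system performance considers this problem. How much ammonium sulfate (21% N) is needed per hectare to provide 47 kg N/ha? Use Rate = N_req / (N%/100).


Rate = N_required / (N_content / 100)
     = 47 / (21 / 100)
     = 47 / 0.21
     = 223.81 kg/ha


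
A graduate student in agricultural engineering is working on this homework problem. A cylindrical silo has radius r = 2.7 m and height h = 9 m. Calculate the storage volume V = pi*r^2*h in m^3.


V = pi * r^2 * h
  = pi * 2.7^2 * 9
  = pi * 7.29 * 9
  = 206.12 m^3


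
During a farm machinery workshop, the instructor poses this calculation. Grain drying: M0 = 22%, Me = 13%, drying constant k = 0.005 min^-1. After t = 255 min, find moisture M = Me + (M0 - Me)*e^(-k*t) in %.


M = Me + (M0 - Me) * e^(-k*t)
  = 13 + (22 - 13) * e^(-0.005*255)
  = 13 + 9 * e^(-1.275)
  = 13 + 9 * 0.27943
  = 13 + 2.5149
  = 15.51%


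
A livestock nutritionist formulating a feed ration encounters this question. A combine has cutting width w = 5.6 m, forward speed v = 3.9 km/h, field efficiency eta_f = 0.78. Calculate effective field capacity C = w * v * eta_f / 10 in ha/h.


C = w * v * eta_f / 10
  = 5.6 * 3.9 * 0.78 / 10
  = 17.04 / 10
  = 1.70 ha/h


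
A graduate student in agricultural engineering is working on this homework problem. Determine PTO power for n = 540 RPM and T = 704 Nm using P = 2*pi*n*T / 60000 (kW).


P = 2*pi*n*T / 60000
  = 2*pi * 540 * 704 / 60000
  = 2388615.73 / 60000
  = 39.81 kW


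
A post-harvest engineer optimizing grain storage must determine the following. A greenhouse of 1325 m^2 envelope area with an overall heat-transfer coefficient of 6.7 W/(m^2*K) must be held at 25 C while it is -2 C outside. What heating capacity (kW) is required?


dT = 25 - (-2) = 27 K
Q = U * A * dT
  = 6.7 * 1325 * 27
  = 239692.50 W = 239.69 kW


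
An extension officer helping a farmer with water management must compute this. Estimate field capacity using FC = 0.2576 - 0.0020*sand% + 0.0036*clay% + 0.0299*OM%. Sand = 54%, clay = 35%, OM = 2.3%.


FC = 0.2576 - 0.0020*54 + 0.0036*35 + 0.0299*2.3
   = 0.2576 - 0.1080 + 0.1260 + 0.0688
   = 0.3444


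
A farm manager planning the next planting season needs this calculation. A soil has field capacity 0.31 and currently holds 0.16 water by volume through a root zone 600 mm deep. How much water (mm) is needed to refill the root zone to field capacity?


SMD = (FC - theta) * D
    = (0.31 - 0.16) * 600
    = 0.150 * 600
    = 90 mm


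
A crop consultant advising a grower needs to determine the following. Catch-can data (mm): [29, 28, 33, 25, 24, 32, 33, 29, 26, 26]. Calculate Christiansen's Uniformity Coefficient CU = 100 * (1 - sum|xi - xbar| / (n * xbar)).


xbar = 285 / 10 = 28.500
sum|xi - xbar| = 27
CU = 100 * (1 - 27 / (10 * 28.500))
   = 100 * (1 - 0.0947)
   = 90.53%


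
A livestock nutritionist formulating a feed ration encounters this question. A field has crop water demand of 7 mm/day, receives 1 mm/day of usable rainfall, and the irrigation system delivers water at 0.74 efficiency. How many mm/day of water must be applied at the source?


IWR = (ETc - Pe) / Ea
    = (7 - 1) / 0.74
    = 6 / 0.74
    = 8.11 mm/day


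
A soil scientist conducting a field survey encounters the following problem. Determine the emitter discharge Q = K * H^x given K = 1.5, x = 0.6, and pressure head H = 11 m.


Q = K * H^x
  = 1.5 * 11^0.6
  = 1.5 * 4.2154
  = 6.32 L/h


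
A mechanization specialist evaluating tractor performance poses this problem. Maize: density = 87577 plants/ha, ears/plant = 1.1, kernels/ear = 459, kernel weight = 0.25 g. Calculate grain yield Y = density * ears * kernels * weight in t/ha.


Y = density * ears * kernels * kw
  = 87577 * 1.1 * 459 * 0.25 g/ha
  = 11054406.83 g/ha
  = 11054.41 kg/ha = 11.05 t/ha


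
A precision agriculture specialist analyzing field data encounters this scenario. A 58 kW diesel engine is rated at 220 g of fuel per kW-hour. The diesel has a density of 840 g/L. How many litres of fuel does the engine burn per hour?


FC = P * BSFC / rho_fuel
   = 58 * 220 / 840
   = 12760 / 840
   = 15.19 L/h


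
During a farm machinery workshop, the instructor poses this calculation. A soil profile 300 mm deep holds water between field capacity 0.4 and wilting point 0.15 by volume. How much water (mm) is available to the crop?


AW = (FC - WP) * D
   = (0.4 - 0.15) * 300
   = 0.25 * 300
   = 75 mm


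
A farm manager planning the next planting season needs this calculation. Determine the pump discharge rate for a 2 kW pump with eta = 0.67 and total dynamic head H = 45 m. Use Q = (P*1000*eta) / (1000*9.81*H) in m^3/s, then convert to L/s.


Q = (P * 1000 * eta) / (rho * g * H)
  = (2 * 1000 * 0.67) / (1000 * 9.81 * 45)
  = 1340 / 441450
  = 0.00304 m^3/s = 3.04 L/s


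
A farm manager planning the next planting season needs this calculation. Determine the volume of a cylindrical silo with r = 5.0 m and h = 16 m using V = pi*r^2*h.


V = pi * r^2 * h
  = pi * 5.0^2 * 16
  = pi * 25 * 16
  = 1256.64 m^3


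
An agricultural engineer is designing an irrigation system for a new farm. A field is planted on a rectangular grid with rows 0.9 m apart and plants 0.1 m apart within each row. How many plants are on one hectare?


D = 10000 / (row_sp * plant_sp)
  = 10000 / (0.9 * 0.1)
  = 10000 / 0.0900
  = 111111.11 plants/ha


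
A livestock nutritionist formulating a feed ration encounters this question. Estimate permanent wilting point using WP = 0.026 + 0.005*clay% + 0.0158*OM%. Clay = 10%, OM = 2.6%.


WP = 0.026 + 0.005*10 + 0.0158*2.6
   = 0.026 + 0.0500 + 0.0411
   = 0.1171


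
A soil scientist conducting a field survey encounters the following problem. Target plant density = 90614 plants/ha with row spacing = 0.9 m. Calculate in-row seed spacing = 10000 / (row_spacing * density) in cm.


spacing = 10000 / (row_sp * density)
        = 10000 / (0.9 * 90614)
        = 10000 / 81552.60
        = 0.12262 m = 12.26 cm


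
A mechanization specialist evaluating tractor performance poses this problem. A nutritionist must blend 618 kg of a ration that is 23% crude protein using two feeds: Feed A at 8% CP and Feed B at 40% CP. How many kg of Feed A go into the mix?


parts_A = CP_b - target = 40 - 23 = 17
parts_B = target - CP_a = 23 - 8 = 15
total_parts = 17 + 15 = 32
Feed A = 618 * 17 / 32 = 328.31 kg
Feed B = 618 * 15 / 32 = 289.69 kg

328.31 kg


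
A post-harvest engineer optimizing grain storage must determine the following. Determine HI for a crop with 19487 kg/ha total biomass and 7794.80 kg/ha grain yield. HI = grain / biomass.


HI = grain_yield / biomass
   = 7794.80 / 19487
   = 0.40


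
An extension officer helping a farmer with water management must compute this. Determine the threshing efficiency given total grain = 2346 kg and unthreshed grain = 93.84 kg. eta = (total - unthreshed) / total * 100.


eta = (total - unthreshed) / total * 100
    = (2346 - 93.84) / 2346 * 100
    = 2252.16 / 2346 * 100
    = 96%


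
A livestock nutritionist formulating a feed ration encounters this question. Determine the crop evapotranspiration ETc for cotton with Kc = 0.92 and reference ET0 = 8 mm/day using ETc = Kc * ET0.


ETc = Kc * ET0
    = 0.92 * 8
    = 7.36 mm/day


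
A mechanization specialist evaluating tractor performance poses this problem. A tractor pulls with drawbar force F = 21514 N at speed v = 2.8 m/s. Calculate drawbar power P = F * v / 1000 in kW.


P = F * v / 1000
  = 21514 * 2.8 / 1000
  = 60239.20 / 1000
  = 60.24 kW


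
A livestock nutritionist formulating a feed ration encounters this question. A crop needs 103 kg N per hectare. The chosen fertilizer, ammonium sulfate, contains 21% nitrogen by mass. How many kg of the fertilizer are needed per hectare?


Rate = N_required / (N_content / 100)
     = 103 / (21 / 100)
     = 103 / 0.21
     = 490.48 kg/ha


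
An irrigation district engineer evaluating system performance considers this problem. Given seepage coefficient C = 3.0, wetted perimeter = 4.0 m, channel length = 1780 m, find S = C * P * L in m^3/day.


S = C * P * L
  = 3.0 * 4.0 * 1780
  = 21360 m^3/day


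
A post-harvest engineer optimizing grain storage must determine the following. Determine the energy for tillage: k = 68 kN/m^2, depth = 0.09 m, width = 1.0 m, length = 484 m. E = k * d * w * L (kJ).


E = k * d * w * L
  = 68 * 0.09 * 1.0 * 484
  = 2962.08 kJ


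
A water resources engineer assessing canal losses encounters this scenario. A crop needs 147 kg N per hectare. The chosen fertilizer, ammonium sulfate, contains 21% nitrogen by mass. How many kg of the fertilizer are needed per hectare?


Rate = N_required / (N_content / 100)
     = 147 / (21 / 100)
     = 147 / 0.21
     = 700 kg/ha


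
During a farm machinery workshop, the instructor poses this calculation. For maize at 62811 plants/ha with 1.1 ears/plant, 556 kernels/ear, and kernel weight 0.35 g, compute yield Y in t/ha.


Y = density * ears * kernels * kw
  = 62811 * 1.1 * 556 * 0.35 g/ha
  = 13445322.66 g/ha
  = 13445.32 kg/ha = 13.45 t/ha


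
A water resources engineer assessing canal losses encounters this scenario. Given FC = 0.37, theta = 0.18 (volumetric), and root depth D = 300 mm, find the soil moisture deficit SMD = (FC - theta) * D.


SMD = (FC - theta) * D
    = (0.37 - 0.18) * 300
    = 0.190 * 300
    = 57 mm


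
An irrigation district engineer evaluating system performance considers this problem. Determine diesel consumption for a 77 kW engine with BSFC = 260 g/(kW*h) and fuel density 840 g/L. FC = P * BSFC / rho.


FC = P * BSFC / rho_fuel
   = 77 * 260 / 840
   = 20020 / 840
   = 23.83 L/h
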